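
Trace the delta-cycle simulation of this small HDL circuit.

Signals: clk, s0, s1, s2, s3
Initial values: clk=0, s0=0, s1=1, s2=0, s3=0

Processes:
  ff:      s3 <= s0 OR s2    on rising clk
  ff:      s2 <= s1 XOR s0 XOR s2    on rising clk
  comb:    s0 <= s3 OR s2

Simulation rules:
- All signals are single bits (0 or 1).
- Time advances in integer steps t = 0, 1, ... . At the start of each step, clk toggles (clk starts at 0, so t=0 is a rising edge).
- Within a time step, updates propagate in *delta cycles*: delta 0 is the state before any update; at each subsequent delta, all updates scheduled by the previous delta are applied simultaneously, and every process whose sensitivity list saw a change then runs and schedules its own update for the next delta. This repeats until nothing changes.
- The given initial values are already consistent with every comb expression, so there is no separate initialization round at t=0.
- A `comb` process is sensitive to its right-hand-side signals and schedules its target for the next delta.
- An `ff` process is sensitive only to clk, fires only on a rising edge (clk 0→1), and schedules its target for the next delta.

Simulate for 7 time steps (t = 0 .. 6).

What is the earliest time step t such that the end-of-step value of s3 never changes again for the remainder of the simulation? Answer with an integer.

t=0 Δ0: clk=0 s3=0 s0=0 s1=1 s2=0
  Δ1: clk:0→1
  Δ2: s2:0→1
  Δ3: s0:0→1
  (3Δ to stable)
t=1 Δ0: clk=1 s3=0 s0=1 s1=1 s2=1
  Δ1: clk:1→0
  (1Δ to stable)
t=2 Δ0: clk=0 s3=0 s0=1 s1=1 s2=1
  Δ1: clk:0→1
  Δ2: s3:0→1
  (2Δ to stable)
t=3 Δ0: clk=1 s3=1 s0=1 s1=1 s2=1
  Δ1: clk:1→0
  (1Δ to stable)
t=4 Δ0: clk=0 s3=1 s0=1 s1=1 s2=1
  Δ1: clk:0→1
  (1Δ to stable)
t=5 Δ0: clk=1 s3=1 s0=1 s1=1 s2=1
  Δ1: clk:1→0
  (1Δ to stable)
t=6 Δ0: clk=0 s3=1 s0=1 s1=1 s2=1
  Δ1: clk:0→1
  (1Δ to stable)

2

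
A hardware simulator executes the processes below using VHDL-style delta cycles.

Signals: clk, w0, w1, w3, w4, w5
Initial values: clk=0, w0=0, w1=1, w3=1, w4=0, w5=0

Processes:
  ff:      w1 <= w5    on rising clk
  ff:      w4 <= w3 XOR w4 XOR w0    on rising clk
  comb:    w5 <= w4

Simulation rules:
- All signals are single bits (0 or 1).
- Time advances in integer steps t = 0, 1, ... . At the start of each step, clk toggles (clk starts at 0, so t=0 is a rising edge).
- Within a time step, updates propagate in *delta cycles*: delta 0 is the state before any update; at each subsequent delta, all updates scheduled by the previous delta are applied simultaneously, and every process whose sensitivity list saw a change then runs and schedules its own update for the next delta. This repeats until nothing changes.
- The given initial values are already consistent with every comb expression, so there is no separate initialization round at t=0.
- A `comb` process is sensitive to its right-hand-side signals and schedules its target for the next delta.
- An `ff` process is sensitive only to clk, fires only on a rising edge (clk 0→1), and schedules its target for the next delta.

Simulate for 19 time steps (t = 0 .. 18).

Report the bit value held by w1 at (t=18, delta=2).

1

[bits: w0,clk,w1,w5,w3,w4]
t=0: Δ0=001010 Δ1=011010 Δ2=010011 Δ3=010111 | 3Δ
t=1: Δ0=010111 Δ1=000111 | 1Δ
t=2: Δ0=000111 Δ1=010111 Δ2=011110 Δ3=011010 | 3Δ
t=3: Δ0=011010 Δ1=001010 | 1Δ
t=4: Δ0=001010 Δ1=011010 Δ2=010011 Δ3=010111 | 3Δ
t=5: Δ0=010111 Δ1=000111 | 1Δ
t=6: Δ0=000111 Δ1=010111 Δ2=011110 Δ3=011010 | 3Δ
t=7: Δ0=011010 Δ1=001010 | 1Δ
t=8: Δ0=001010 Δ1=011010 Δ2=010011 Δ3=010111 | 3Δ
t=9: Δ0=010111 Δ1=000111 | 1Δ
t=10: Δ0=000111 Δ1=010111 Δ2=011110 Δ3=011010 | 3Δ
t=11: Δ0=011010 Δ1=001010 | 1Δ
t=12: Δ0=001010 Δ1=011010 Δ2=010011 Δ3=010111 | 3Δ
t=13: Δ0=010111 Δ1=000111 | 1Δ
t=14: Δ0=000111 Δ1=010111 Δ2=011110 Δ3=011010 | 3Δ
t=15: Δ0=011010 Δ1=001010 | 1Δ
t=16: Δ0=001010 Δ1=011010 Δ2=010011 Δ3=010111 | 3Δ
t=17: Δ0=010111 Δ1=000111 | 1Δ
t=18: Δ0=000111 Δ1=010111 Δ2=011110 Δ3=011010 | 3Δ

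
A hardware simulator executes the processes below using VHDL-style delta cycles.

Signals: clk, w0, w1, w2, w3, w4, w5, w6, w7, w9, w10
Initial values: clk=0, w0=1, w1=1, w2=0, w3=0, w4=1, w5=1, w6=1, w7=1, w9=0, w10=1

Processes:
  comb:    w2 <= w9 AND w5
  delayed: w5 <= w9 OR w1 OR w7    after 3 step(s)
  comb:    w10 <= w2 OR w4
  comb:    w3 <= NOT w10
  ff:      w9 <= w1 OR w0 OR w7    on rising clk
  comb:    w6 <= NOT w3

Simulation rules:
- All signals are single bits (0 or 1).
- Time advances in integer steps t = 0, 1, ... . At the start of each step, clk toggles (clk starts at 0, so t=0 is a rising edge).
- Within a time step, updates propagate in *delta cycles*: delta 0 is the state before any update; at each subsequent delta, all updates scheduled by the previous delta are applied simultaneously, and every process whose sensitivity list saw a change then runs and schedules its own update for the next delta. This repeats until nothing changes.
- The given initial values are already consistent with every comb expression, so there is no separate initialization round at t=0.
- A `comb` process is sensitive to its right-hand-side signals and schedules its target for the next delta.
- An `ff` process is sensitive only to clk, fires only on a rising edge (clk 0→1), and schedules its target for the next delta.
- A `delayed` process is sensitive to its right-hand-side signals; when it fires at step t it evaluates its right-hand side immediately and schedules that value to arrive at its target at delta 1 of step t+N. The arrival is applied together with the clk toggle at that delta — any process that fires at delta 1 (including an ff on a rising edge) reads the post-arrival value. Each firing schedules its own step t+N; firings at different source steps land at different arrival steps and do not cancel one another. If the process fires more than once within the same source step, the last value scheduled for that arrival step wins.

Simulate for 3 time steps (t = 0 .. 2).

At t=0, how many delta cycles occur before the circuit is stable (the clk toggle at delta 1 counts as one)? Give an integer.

t=0 Δ0: w4=1 w9=0 w5=1 w3=0 w7=1 clk=0 w0=1 w6=1 w2=0 w1=1 w10=1
  Δ1: clk:0→1
  Δ2: w9:0→1
  Δ3: w2:0→1
  (3Δ to stable)
t=1 Δ0: w4=1 w9=1 w5=1 w3=0 w7=1 clk=1 w0=1 w6=1 w2=1 w1=1 w10=1
  Δ1: clk:1→0
  (1Δ to stable)
t=2 Δ0: w4=1 w9=1 w5=1 w3=0 w7=1 clk=0 w0=1 w6=1 w2=1 w1=1 w10=1
  Δ1: clk:0→1
  (1Δ to stable)

3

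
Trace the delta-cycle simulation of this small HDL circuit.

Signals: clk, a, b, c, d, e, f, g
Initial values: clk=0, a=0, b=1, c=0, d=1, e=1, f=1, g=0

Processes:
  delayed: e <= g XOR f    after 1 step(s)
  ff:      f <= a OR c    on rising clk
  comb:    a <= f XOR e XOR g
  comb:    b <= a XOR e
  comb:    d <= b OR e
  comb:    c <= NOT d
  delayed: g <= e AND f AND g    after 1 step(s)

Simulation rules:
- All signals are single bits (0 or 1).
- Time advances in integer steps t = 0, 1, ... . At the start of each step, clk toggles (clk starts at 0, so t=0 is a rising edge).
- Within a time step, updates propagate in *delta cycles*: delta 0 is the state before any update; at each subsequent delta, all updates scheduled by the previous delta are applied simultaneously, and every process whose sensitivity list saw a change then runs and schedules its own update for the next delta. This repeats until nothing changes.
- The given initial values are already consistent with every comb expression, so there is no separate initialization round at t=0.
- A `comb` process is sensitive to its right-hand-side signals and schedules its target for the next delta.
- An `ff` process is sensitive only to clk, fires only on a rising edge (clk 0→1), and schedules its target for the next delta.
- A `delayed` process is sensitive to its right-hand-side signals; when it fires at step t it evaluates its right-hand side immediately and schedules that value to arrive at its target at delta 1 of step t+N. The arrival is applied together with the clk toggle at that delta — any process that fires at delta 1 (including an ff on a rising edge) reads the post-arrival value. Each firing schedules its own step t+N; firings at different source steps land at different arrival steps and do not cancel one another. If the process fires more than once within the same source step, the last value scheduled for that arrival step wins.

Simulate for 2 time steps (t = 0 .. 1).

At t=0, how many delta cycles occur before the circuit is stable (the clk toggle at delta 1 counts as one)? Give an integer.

4

[bits: a,e,g,d,b,clk,c,f]
t=0: Δ0=01011001 Δ1=01011101 Δ2=01011100 Δ3=11011100 Δ4=11010100 | 4Δ
t=1: Δ0=11010100 Δ1=10010000 Δ2=00001000 Δ3=00010010 Δ4=00000000 Δ5=00000010 | 5Δ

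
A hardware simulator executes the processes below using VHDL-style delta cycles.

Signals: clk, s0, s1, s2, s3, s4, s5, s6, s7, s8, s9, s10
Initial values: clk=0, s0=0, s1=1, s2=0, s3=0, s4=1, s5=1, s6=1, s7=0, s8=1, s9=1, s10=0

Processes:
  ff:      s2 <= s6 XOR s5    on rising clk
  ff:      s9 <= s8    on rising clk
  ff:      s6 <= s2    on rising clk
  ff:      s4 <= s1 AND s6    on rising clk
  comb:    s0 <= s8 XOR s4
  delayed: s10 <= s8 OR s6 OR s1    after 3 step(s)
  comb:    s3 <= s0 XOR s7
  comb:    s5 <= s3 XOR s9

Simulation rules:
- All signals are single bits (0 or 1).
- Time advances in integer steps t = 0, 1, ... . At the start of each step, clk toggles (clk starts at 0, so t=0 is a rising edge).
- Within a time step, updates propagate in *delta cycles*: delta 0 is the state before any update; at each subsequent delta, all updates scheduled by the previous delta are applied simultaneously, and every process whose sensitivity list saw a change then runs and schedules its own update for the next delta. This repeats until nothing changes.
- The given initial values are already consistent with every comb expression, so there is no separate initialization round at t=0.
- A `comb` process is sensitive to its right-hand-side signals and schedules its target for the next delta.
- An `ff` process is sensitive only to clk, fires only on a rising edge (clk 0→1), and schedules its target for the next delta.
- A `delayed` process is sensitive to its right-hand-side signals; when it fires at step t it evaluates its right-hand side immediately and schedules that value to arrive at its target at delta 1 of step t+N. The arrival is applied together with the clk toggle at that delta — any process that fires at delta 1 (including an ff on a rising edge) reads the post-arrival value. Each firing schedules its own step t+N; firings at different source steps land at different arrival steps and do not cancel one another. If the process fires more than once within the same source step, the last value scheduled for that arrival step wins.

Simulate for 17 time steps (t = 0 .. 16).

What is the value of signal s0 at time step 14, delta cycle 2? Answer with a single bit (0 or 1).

0

t0.Δ0 s10=0 s9=1 s8=1 s0=0 s4=1 s6=1 s7=0 clk=0 s5=1 s1=1 s3=0 s2=0
t0.Δ1 s10=0 s9=1 s8=1 s0=0 s4=1 s6=1 s7=0 clk=1 s5=1 s1=1 s3=0 s2=0
t0.Δ2 s10=0 s9=1 s8=1 s0=0 s4=1 s6=0 s7=0 clk=1 s5=1 s1=1 s3=0 s2=0
t1.Δ0 s10=0 s9=1 s8=1 s0=0 s4=1 s6=0 s7=0 clk=1 s5=1 s1=1 s3=0 s2=0
t1.Δ1 s10=0 s9=1 s8=1 s0=0 s4=1 s6=0 s7=0 clk=0 s5=1 s1=1 s3=0 s2=0
t2.Δ0 s10=0 s9=1 s8=1 s0=0 s4=1 s6=0 s7=0 clk=0 s5=1 s1=1 s3=0 s2=0
t2.Δ1 s10=0 s9=1 s8=1 s0=0 s4=1 s6=0 s7=0 clk=1 s5=1 s1=1 s3=0 s2=0
t2.Δ2 s10=0 s9=1 s8=1 s0=0 s4=0 s6=0 s7=0 clk=1 s5=1 s1=1 s3=0 s2=1
t2.Δ3 s10=0 s9=1 s8=1 s0=1 s4=0 s6=0 s7=0 clk=1 s5=1 s1=1 s3=0 s2=1
t2.Δ4 s10=0 s9=1 s8=1 s0=1 s4=0 s6=0 s7=0 clk=1 s5=1 s1=1 s3=1 s2=1
t2.Δ5 s10=0 s9=1 s8=1 s0=1 s4=0 s6=0 s7=0 clk=1 s5=0 s1=1 s3=1 s2=1
t3.Δ0 s10=0 s9=1 s8=1 s0=1 s4=0 s6=0 s7=0 clk=1 s5=0 s1=1 s3=1 s2=1
t3.Δ1 s10=1 s9=1 s8=1 s0=1 s4=0 s6=0 s7=0 clk=0 s5=0 s1=1 s3=1 s2=1
t4.Δ0 s10=1 s9=1 s8=1 s0=1 s4=0 s6=0 s7=0 clk=0 s5=0 s1=1 s3=1 s2=1
t4.Δ1 s10=1 s9=1 s8=1 s0=1 s4=0 s6=0 s7=0 clk=1 s5=0 s1=1 s3=1 s2=1
t4.Δ2 s10=1 s9=1 s8=1 s0=1 s4=0 s6=1 s7=0 clk=1 s5=0 s1=1 s3=1 s2=0
t5.Δ0 s10=1 s9=1 s8=1 s0=1 s4=0 s6=1 s7=0 clk=1 s5=0 s1=1 s3=1 s2=0
t5.Δ1 s10=1 s9=1 s8=1 s0=1 s4=0 s6=1 s7=0 clk=0 s5=0 s1=1 s3=1 s2=0
t6.Δ0 s10=1 s9=1 s8=1 s0=1 s4=0 s6=1 s7=0 clk=0 s5=0 s1=1 s3=1 s2=0
t6.Δ1 s10=1 s9=1 s8=1 s0=1 s4=0 s6=1 s7=0 clk=1 s5=0 s1=1 s3=1 s2=0
t6.Δ2 s10=1 s9=1 s8=1 s0=1 s4=1 s6=0 s7=0 clk=1 s5=0 s1=1 s3=1 s2=1
t6.Δ3 s10=1 s9=1 s8=1 s0=0 s4=1 s6=0 s7=0 clk=1 s5=0 s1=1 s3=1 s2=1
t6.Δ4 s10=1 s9=1 s8=1 s0=0 s4=1 s6=0 s7=0 clk=1 s5=0 s1=1 s3=0 s2=1
t6.Δ5 s10=1 s9=1 s8=1 s0=0 s4=1 s6=0 s7=0 clk=1 s5=1 s1=1 s3=0 s2=1
t7.Δ0 s10=1 s9=1 s8=1 s0=0 s4=1 s6=0 s7=0 clk=1 s5=1 s1=1 s3=0 s2=1
t7.Δ1 s10=1 s9=1 s8=1 s0=0 s4=1 s6=0 s7=0 clk=0 s5=1 s1=1 s3=0 s2=1
t8.Δ0 s10=1 s9=1 s8=1 s0=0 s4=1 s6=0 s7=0 clk=0 s5=1 s1=1 s3=0 s2=1
t8.Δ1 s10=1 s9=1 s8=1 s0=0 s4=1 s6=0 s7=0 clk=1 s5=1 s1=1 s3=0 s2=1
t8.Δ2 s10=1 s9=1 s8=1 s0=0 s4=0 s6=1 s7=0 clk=1 s5=1 s1=1 s3=0 s2=1
t8.Δ3 s10=1 s9=1 s8=1 s0=1 s4=0 s6=1 s7=0 clk=1 s5=1 s1=1 s3=0 s2=1
t8.Δ4 s10=1 s9=1 s8=1 s0=1 s4=0 s6=1 s7=0 clk=1 s5=1 s1=1 s3=1 s2=1
t8.Δ5 s10=1 s9=1 s8=1 s0=1 s4=0 s6=1 s7=0 clk=1 s5=0 s1=1 s3=1 s2=1
t9.Δ0 s10=1 s9=1 s8=1 s0=1 s4=0 s6=1 s7=0 clk=1 s5=0 s1=1 s3=1 s2=1
t9.Δ1 s10=1 s9=1 s8=1 s0=1 s4=0 s6=1 s7=0 clk=0 s5=0 s1=1 s3=1 s2=1
t10.Δ0 s10=1 s9=1 s8=1 s0=1 s4=0 s6=1 s7=0 clk=0 s5=0 s1=1 s3=1 s2=1
t10.Δ1 s10=1 s9=1 s8=1 s0=1 s4=0 s6=1 s7=0 clk=1 s5=0 s1=1 s3=1 s2=1
t10.Δ2 s10=1 s9=1 s8=1 s0=1 s4=1 s6=1 s7=0 clk=1 s5=0 s1=1 s3=1 s2=1
t10.Δ3 s10=1 s9=1 s8=1 s0=0 s4=1 s6=1 s7=0 clk=1 s5=0 s1=1 s3=1 s2=1
t10.Δ4 s10=1 s9=1 s8=1 s0=0 s4=1 s6=1 s7=0 clk=1 s5=0 s1=1 s3=0 s2=1
t10.Δ5 s10=1 s9=1 s8=1 s0=0 s4=1 s6=1 s7=0 clk=1 s5=1 s1=1 s3=0 s2=1
t11.Δ0 s10=1 s9=1 s8=1 s0=0 s4=1 s6=1 s7=0 clk=1 s5=1 s1=1 s3=0 s2=1
t11.Δ1 s10=1 s9=1 s8=1 s0=0 s4=1 s6=1 s7=0 clk=0 s5=1 s1=1 s3=0 s2=1
t12.Δ0 s10=1 s9=1 s8=1 s0=0 s4=1 s6=1 s7=0 clk=0 s5=1 s1=1 s3=0 s2=1
t12.Δ1 s10=1 s9=1 s8=1 s0=0 s4=1 s6=1 s7=0 clk=1 s5=1 s1=1 s3=0 s2=1
t12.Δ2 s10=1 s9=1 s8=1 s0=0 s4=1 s6=1 s7=0 clk=1 s5=1 s1=1 s3=0 s2=0
t13.Δ0 s10=1 s9=1 s8=1 s0=0 s4=1 s6=1 s7=0 clk=1 s5=1 s1=1 s3=0 s2=0
t13.Δ1 s10=1 s9=1 s8=1 s0=0 s4=1 s6=1 s7=0 clk=0 s5=1 s1=1 s3=0 s2=0
t14.Δ0 s10=1 s9=1 s8=1 s0=0 s4=1 s6=1 s7=0 clk=0 s5=1 s1=1 s3=0 s2=0
t14.Δ1 s10=1 s9=1 s8=1 s0=0 s4=1 s6=1 s7=0 clk=1 s5=1 s1=1 s3=0 s2=0
t14.Δ2 s10=1 s9=1 s8=1 s0=0 s4=1 s6=0 s7=0 clk=1 s5=1 s1=1 s3=0 s2=0
t15.Δ0 s10=1 s9=1 s8=1 s0=0 s4=1 s6=0 s7=0 clk=1 s5=1 s1=1 s3=0 s2=0
t15.Δ1 s10=1 s9=1 s8=1 s0=0 s4=1 s6=0 s7=0 clk=0 s5=1 s1=1 s3=0 s2=0
t16.Δ0 s10=1 s9=1 s8=1 s0=0 s4=1 s6=0 s7=0 clk=0 s5=1 s1=1 s3=0 s2=0
t16.Δ1 s10=1 s9=1 s8=1 s0=0 s4=1 s6=0 s7=0 clk=1 s5=1 s1=1 s3=0 s2=0
t16.Δ2 s10=1 s9=1 s8=1 s0=0 s4=0 s6=0 s7=0 clk=1 s5=1 s1=1 s3=0 s2=1
t16.Δ3 s10=1 s9=1 s8=1 s0=1 s4=0 s6=0 s7=0 clk=1 s5=1 s1=1 s3=0 s2=1
t16.Δ4 s10=1 s9=1 s8=1 s0=1 s4=0 s6=0 s7=0 clk=1 s5=1 s1=1 s3=1 s2=1
t16.Δ5 s10=1 s9=1 s8=1 s0=1 s4=0 s6=0 s7=0 clk=1 s5=0 s1=1 s3=1 s2=1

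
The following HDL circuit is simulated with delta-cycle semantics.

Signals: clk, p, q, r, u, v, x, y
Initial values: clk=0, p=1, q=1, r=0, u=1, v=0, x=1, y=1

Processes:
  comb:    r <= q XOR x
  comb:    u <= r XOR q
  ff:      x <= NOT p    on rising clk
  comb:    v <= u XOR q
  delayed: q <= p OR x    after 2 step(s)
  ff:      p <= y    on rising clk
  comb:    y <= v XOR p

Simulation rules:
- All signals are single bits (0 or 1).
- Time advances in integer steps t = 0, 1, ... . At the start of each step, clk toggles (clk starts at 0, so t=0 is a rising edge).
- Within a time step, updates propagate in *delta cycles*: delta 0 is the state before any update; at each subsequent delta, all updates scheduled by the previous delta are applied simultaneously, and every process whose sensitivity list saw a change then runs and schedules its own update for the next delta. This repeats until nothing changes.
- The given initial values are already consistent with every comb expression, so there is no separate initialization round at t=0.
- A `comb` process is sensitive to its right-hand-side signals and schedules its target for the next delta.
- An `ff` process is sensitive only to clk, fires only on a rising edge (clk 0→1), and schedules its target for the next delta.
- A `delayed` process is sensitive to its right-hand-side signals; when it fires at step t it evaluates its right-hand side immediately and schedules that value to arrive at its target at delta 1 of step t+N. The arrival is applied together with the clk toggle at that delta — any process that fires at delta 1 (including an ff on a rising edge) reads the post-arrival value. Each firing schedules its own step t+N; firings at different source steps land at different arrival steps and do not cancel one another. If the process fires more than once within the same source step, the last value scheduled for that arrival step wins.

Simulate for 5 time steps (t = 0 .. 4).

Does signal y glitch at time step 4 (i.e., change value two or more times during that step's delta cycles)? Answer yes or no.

t0.Δ0 p=1 r=0 v=0 u=1 x=1 y=1 q=1 clk=0
t0.Δ1 p=1 r=0 v=0 u=1 x=1 y=1 q=1 clk=1
t0.Δ2 p=1 r=0 v=0 u=1 x=0 y=1 q=1 clk=1
t0.Δ3 p=1 r=1 v=0 u=1 x=0 y=1 q=1 clk=1
t0.Δ4 p=1 r=1 v=0 u=0 x=0 y=1 q=1 clk=1
t0.Δ5 p=1 r=1 v=1 u=0 x=0 y=1 q=1 clk=1
t0.Δ6 p=1 r=1 v=1 u=0 x=0 y=0 q=1 clk=1
t1.Δ0 p=1 r=1 v=1 u=0 x=0 y=0 q=1 clk=1
t1.Δ1 p=1 r=1 v=1 u=0 x=0 y=0 q=1 clk=0
t2.Δ0 p=1 r=1 v=1 u=0 x=0 y=0 q=1 clk=0
t2.Δ1 p=1 r=1 v=1 u=0 x=0 y=0 q=1 clk=1
t2.Δ2 p=0 r=1 v=1 u=0 x=0 y=0 q=1 clk=1
t2.Δ3 p=0 r=1 v=1 u=0 x=0 y=1 q=1 clk=1
t3.Δ0 p=0 r=1 v=1 u=0 x=0 y=1 q=1 clk=1
t3.Δ1 p=0 r=1 v=1 u=0 x=0 y=1 q=1 clk=0
t4.Δ0 p=0 r=1 v=1 u=0 x=0 y=1 q=1 clk=0
t4.Δ1 p=0 r=1 v=1 u=0 x=0 y=1 q=0 clk=1
t4.Δ2 p=1 r=0 v=0 u=1 x=1 y=1 q=0 clk=1
t4.Δ3 p=1 r=1 v=1 u=0 x=1 y=1 q=0 clk=1
t4.Δ4 p=1 r=1 v=0 u=1 x=1 y=0 q=0 clk=1
t4.Δ5 p=1 r=1 v=1 u=1 x=1 y=1 q=0 clk=1
t4.Δ6 p=1 r=1 v=1 u=1 x=1 y=0 q=0 clk=1

yes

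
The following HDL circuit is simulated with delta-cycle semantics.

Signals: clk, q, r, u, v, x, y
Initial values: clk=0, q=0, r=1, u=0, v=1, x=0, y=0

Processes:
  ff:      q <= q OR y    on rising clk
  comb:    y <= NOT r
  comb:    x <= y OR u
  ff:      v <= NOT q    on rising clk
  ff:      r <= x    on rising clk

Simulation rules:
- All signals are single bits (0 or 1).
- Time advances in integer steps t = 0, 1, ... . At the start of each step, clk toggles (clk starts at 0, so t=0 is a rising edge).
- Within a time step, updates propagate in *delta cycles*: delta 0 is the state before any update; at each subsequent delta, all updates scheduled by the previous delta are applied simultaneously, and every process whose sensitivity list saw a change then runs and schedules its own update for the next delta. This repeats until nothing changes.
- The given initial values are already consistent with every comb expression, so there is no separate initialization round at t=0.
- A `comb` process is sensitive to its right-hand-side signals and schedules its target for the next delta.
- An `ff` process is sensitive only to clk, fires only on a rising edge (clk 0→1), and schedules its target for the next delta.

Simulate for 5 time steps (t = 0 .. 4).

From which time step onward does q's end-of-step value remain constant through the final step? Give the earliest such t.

t=0 Δ0: y=0 x=0 u=0 r=1 v=1 q=0 clk=0
  Δ1: clk:0→1
  Δ2: r:1→0
  Δ3: y:0→1
  Δ4: x:0→1
  (4Δ to stable)
t=1 Δ0: y=1 x=1 u=0 r=0 v=1 q=0 clk=1
  Δ1: clk:1→0
  (1Δ to stable)
t=2 Δ0: y=1 x=1 u=0 r=0 v=1 q=0 clk=0
  Δ1: clk:0→1
  Δ2: r:0→1, q:0→1
  Δ3: y:1→0
  Δ4: x:1→0
  (4Δ to stable)
t=3 Δ0: y=0 x=0 u=0 r=1 v=1 q=1 clk=1
  Δ1: clk:1→0
  (1Δ to stable)
t=4 Δ0: y=0 x=0 u=0 r=1 v=1 q=1 clk=0
  Δ1: clk:0→1
  Δ2: r:1→0, v:1→0
  Δ3: y:0→1
  Δ4: x:0→1
  (4Δ to stable)

2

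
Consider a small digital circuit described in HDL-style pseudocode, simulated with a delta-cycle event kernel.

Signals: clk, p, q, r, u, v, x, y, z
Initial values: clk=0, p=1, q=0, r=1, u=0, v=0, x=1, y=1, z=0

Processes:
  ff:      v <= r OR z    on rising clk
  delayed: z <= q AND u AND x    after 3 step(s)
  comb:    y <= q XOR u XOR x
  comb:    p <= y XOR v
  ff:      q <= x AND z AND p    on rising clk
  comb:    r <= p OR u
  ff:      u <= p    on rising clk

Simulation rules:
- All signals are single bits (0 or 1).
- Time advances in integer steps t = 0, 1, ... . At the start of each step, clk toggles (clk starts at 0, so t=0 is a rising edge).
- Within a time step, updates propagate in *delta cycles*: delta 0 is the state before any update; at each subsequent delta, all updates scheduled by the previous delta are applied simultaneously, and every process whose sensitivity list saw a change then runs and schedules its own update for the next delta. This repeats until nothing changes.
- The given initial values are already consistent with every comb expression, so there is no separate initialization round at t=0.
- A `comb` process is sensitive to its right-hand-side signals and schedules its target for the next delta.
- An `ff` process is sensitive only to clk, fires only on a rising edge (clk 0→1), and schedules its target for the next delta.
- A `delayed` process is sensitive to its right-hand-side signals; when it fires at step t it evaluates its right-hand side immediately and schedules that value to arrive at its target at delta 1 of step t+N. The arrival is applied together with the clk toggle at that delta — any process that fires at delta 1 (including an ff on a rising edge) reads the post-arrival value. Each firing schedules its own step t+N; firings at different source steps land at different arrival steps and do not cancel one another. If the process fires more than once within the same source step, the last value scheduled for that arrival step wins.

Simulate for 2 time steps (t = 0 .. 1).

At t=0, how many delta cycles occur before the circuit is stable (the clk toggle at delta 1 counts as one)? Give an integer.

t0.Δ0 z=0 q=0 v=0 p=1 clk=0 x=1 y=1 u=0 r=1
t0.Δ1 z=0 q=0 v=0 p=1 clk=1 x=1 y=1 u=0 r=1
t0.Δ2 z=0 q=0 v=1 p=1 clk=1 x=1 y=1 u=1 r=1
t0.Δ3 z=0 q=0 v=1 p=0 clk=1 x=1 y=0 u=1 r=1
t0.Δ4 z=0 q=0 v=1 p=1 clk=1 x=1 y=0 u=1 r=1
t1.Δ0 z=0 q=0 v=1 p=1 clk=1 x=1 y=0 u=1 r=1
t1.Δ1 z=0 q=0 v=1 p=1 clk=0 x=1 y=0 u=1 r=1

4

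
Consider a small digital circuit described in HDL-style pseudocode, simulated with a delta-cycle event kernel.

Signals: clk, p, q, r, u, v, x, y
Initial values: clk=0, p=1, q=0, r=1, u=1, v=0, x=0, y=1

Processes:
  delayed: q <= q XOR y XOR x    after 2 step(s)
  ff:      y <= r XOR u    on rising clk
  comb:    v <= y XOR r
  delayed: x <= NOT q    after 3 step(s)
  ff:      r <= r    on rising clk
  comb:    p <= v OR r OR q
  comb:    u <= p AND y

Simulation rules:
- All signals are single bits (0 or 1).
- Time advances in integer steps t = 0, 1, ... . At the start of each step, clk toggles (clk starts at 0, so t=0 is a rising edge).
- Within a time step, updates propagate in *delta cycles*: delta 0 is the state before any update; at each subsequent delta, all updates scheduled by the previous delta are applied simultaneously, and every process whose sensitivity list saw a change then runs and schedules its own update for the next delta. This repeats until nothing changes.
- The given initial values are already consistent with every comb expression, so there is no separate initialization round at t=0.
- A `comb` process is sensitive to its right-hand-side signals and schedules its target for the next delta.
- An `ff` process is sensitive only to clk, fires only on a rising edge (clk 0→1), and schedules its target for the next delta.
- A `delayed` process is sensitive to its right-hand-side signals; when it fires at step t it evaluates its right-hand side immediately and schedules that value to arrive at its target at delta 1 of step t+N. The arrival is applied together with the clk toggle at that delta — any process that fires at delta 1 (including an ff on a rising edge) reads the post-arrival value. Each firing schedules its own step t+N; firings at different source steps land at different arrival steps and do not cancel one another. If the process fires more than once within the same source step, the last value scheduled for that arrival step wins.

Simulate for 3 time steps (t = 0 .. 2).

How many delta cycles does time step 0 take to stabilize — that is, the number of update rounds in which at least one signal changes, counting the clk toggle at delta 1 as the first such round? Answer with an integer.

3

t0.Δ0 p=1 q=0 r=1 clk=0 y=1 v=0 x=0 u=1
t0.Δ1 p=1 q=0 r=1 clk=1 y=1 v=0 x=0 u=1
t0.Δ2 p=1 q=0 r=1 clk=1 y=0 v=0 x=0 u=1
t0.Δ3 p=1 q=0 r=1 clk=1 y=0 v=1 x=0 u=0
t1.Δ0 p=1 q=0 r=1 clk=1 y=0 v=1 x=0 u=0
t1.Δ1 p=1 q=0 r=1 clk=0 y=0 v=1 x=0 u=0
t2.Δ0 p=1 q=0 r=1 clk=0 y=0 v=1 x=0 u=0
t2.Δ1 p=1 q=0 r=1 clk=1 y=0 v=1 x=0 u=0
t2.Δ2 p=1 q=0 r=1 clk=1 y=1 v=1 x=0 u=0
t2.Δ3 p=1 q=0 r=1 clk=1 y=1 v=0 x=0 u=1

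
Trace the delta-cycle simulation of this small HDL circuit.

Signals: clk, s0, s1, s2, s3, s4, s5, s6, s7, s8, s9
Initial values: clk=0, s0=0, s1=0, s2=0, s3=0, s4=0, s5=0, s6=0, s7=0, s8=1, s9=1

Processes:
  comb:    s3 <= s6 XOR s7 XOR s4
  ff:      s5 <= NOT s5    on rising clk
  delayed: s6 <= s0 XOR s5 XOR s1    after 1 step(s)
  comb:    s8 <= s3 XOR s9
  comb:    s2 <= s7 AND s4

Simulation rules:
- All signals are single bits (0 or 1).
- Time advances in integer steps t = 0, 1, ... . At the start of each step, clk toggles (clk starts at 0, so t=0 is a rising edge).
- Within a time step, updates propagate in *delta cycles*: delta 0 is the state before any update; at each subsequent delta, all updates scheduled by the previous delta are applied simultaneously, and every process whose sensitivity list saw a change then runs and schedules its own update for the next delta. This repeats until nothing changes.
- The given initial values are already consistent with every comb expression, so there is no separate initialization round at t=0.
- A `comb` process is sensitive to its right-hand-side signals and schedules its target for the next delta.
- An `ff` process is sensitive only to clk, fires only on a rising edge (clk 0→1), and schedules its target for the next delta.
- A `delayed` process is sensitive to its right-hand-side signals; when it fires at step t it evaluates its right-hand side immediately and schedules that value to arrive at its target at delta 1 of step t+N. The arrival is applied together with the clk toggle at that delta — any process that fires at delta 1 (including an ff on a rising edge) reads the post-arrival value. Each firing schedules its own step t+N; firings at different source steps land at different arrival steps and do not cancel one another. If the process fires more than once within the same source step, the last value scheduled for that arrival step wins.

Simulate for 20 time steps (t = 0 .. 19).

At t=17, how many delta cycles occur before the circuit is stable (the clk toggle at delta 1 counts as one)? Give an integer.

3

t=0 Δ0: s7=0 s0=0 s4=0 s9=1 s6=0 s3=0 clk=0 s2=0 s8=1 s1=0 s5=0
  Δ1: clk:0→1
  Δ2: s5:0→1
  (2Δ to stable)
t=1 Δ0: s7=0 s0=0 s4=0 s9=1 s6=0 s3=0 clk=1 s2=0 s8=1 s1=0 s5=1
  Δ1: s6:0→1, clk:1→0
  Δ2: s3:0→1
  Δ3: s8:1→0
  (3Δ to stable)
t=2 Δ0: s7=0 s0=0 s4=0 s9=1 s6=1 s3=1 clk=0 s2=0 s8=0 s1=0 s5=1
  Δ1: clk:0→1
  Δ2: s5:1→0
  (2Δ to stable)
t=3 Δ0: s7=0 s0=0 s4=0 s9=1 s6=1 s3=1 clk=1 s2=0 s8=0 s1=0 s5=0
  Δ1: s6:1→0, clk:1→0
  Δ2: s3:1→0
  Δ3: s8:0→1
  (3Δ to stable)
t=4 Δ0: s7=0 s0=0 s4=0 s9=1 s6=0 s3=0 clk=0 s2=0 s8=1 s1=0 s5=0
  Δ1: clk:0→1
  Δ2: s5:0→1
  (2Δ to stable)
t=5 Δ0: s7=0 s0=0 s4=0 s9=1 s6=0 s3=0 clk=1 s2=0 s8=1 s1=0 s5=1
  Δ1: s6:0→1, clk:1→0
  Δ2: s3:0→1
  Δ3: s8:1→0
  (3Δ to stable)
t=6 Δ0: s7=0 s0=0 s4=0 s9=1 s6=1 s3=1 clk=0 s2=0 s8=0 s1=0 s5=1
  Δ1: clk:0→1
  Δ2: s5:1→0
  (2Δ to stable)
t=7 Δ0: s7=0 s0=0 s4=0 s9=1 s6=1 s3=1 clk=1 s2=0 s8=0 s1=0 s5=0
  Δ1: s6:1→0, clk:1→0
  Δ2: s3:1→0
  Δ3: s8:0→1
  (3Δ to stable)
t=8 Δ0: s7=0 s0=0 s4=0 s9=1 s6=0 s3=0 clk=0 s2=0 s8=1 s1=0 s5=0
  Δ1: clk:0→1
  Δ2: s5:0→1
  (2Δ to stable)
t=9 Δ0: s7=0 s0=0 s4=0 s9=1 s6=0 s3=0 clk=1 s2=0 s8=1 s1=0 s5=1
  Δ1: s6:0→1, clk:1→0
  Δ2: s3:0→1
  Δ3: s8:1→0
  (3Δ to stable)
t=10 Δ0: s7=0 s0=0 s4=0 s9=1 s6=1 s3=1 clk=0 s2=0 s8=0 s1=0 s5=1
  Δ1: clk:0→1
  Δ2: s5:1→0
  (2Δ to stable)
t=11 Δ0: s7=0 s0=0 s4=0 s9=1 s6=1 s3=1 clk=1 s2=0 s8=0 s1=0 s5=0
  Δ1: s6:1→0, clk:1→0
  Δ2: s3:1→0
  Δ3: s8:0→1
  (3Δ to stable)
t=12 Δ0: s7=0 s0=0 s4=0 s9=1 s6=0 s3=0 clk=0 s2=0 s8=1 s1=0 s5=0
  Δ1: clk:0→1
  Δ2: s5:0→1
  (2Δ to stable)
t=13 Δ0: s7=0 s0=0 s4=0 s9=1 s6=0 s3=0 clk=1 s2=0 s8=1 s1=0 s5=1
  Δ1: s6:0→1, clk:1→0
  Δ2: s3:0→1
  Δ3: s8:1→0
  (3Δ to stable)
t=14 Δ0: s7=0 s0=0 s4=0 s9=1 s6=1 s3=1 clk=0 s2=0 s8=0 s1=0 s5=1
  Δ1: clk:0→1
  Δ2: s5:1→0
  (2Δ to stable)
t=15 Δ0: s7=0 s0=0 s4=0 s9=1 s6=1 s3=1 clk=1 s2=0 s8=0 s1=0 s5=0
  Δ1: s6:1→0, clk:1→0
  Δ2: s3:1→0
  Δ3: s8:0→1
  (3Δ to stable)
t=16 Δ0: s7=0 s0=0 s4=0 s9=1 s6=0 s3=0 clk=0 s2=0 s8=1 s1=0 s5=0
  Δ1: clk:0→1
  Δ2: s5:0→1
  (2Δ to stable)
t=17 Δ0: s7=0 s0=0 s4=0 s9=1 s6=0 s3=0 clk=1 s2=0 s8=1 s1=0 s5=1
  Δ1: s6:0→1, clk:1→0
  Δ2: s3:0→1
  Δ3: s8:1→0
  (3Δ to stable)
t=18 Δ0: s7=0 s0=0 s4=0 s9=1 s6=1 s3=1 clk=0 s2=0 s8=0 s1=0 s5=1
  Δ1: clk:0→1
  Δ2: s5:1→0
  (2Δ to stable)
t=19 Δ0: s7=0 s0=0 s4=0 s9=1 s6=1 s3=1 clk=1 s2=0 s8=0 s1=0 s5=0
  Δ1: s6:1→0, clk:1→0
  Δ2: s3:1→0
  Δ3: s8:0→1
  (3Δ to stable)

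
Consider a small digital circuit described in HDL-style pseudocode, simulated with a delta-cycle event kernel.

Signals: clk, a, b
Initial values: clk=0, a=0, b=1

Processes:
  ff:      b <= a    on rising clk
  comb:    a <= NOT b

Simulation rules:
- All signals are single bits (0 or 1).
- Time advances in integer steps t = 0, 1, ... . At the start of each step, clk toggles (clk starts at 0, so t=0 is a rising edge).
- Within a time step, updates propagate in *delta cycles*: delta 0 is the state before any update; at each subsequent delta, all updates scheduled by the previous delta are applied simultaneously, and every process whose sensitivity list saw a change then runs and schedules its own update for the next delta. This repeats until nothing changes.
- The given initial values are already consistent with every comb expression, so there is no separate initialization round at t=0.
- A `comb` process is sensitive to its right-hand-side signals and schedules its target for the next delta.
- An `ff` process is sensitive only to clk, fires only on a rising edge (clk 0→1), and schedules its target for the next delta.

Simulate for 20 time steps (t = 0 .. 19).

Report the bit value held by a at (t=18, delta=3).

[bits: clk,b,a]
t=0: Δ0=010 Δ1=110 Δ2=100 Δ3=101 | 3Δ
t=1: Δ0=101 Δ1=001 | 1Δ
t=2: Δ0=001 Δ1=101 Δ2=111 Δ3=110 | 3Δ
t=3: Δ0=110 Δ1=010 | 1Δ
t=4: Δ0=010 Δ1=110 Δ2=100 Δ3=101 | 3Δ
t=5: Δ0=101 Δ1=001 | 1Δ
t=6: Δ0=001 Δ1=101 Δ2=111 Δ3=110 | 3Δ
t=7: Δ0=110 Δ1=010 | 1Δ
t=8: Δ0=010 Δ1=110 Δ2=100 Δ3=101 | 3Δ
t=9: Δ0=101 Δ1=001 | 1Δ
t=10: Δ0=001 Δ1=101 Δ2=111 Δ3=110 | 3Δ
t=11: Δ0=110 Δ1=010 | 1Δ
t=12: Δ0=010 Δ1=110 Δ2=100 Δ3=101 | 3Δ
t=13: Δ0=101 Δ1=001 | 1Δ
t=14: Δ0=001 Δ1=101 Δ2=111 Δ3=110 | 3Δ
t=15: Δ0=110 Δ1=010 | 1Δ
t=16: Δ0=010 Δ1=110 Δ2=100 Δ3=101 | 3Δ
t=17: Δ0=101 Δ1=001 | 1Δ
t=18: Δ0=001 Δ1=101 Δ2=111 Δ3=110 | 3Δ
t=19: Δ0=110 Δ1=010 | 1Δ

0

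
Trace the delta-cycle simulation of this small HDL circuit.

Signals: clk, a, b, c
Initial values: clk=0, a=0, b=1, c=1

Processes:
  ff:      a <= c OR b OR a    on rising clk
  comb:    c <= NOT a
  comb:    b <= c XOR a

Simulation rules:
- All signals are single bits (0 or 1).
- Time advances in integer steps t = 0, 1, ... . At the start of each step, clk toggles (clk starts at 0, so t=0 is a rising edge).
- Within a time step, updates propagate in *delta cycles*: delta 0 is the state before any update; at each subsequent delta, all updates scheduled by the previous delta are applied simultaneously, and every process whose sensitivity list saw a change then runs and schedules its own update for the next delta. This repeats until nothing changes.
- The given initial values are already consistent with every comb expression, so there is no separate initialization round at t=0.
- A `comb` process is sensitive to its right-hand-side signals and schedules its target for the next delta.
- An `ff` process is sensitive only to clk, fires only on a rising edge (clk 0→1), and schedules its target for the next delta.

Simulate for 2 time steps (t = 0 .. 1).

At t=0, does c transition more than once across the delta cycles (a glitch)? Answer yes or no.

[bits: c,clk,b,a]
t=0: Δ0=1010 Δ1=1110 Δ2=1111 Δ3=0101 Δ4=0111 | 4Δ
t=1: Δ0=0111 Δ1=0011 | 1Δ

no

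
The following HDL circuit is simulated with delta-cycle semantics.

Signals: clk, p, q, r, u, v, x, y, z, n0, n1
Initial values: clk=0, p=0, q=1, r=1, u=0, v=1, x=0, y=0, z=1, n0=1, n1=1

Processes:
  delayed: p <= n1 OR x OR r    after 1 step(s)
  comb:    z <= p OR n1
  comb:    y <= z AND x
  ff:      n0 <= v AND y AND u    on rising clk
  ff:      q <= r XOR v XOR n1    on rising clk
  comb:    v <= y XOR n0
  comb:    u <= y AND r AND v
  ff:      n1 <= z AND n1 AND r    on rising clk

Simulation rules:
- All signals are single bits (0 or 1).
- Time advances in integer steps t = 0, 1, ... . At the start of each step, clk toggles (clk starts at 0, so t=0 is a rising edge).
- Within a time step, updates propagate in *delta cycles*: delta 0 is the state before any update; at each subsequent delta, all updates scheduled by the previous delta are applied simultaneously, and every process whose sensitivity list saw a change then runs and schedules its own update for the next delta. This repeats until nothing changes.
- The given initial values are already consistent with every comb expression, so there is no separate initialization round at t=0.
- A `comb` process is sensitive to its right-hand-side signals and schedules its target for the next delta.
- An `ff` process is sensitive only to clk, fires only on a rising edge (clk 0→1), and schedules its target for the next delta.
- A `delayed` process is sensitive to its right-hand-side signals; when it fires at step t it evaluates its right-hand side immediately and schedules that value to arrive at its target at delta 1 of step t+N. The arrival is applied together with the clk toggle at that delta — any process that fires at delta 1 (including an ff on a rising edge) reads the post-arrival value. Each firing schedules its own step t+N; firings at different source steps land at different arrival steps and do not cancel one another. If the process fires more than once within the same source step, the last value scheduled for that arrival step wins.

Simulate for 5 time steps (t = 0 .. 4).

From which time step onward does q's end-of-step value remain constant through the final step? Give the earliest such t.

t0.Δ0 r=1 y=0 p=0 q=1 clk=0 n1=1 u=0 n0=1 x=0 v=1 z=1
t0.Δ1 r=1 y=0 p=0 q=1 clk=1 n1=1 u=0 n0=1 x=0 v=1 z=1
t0.Δ2 r=1 y=0 p=0 q=1 clk=1 n1=1 u=0 n0=0 x=0 v=1 z=1
t0.Δ3 r=1 y=0 p=0 q=1 clk=1 n1=1 u=0 n0=0 x=0 v=0 z=1
t1.Δ0 r=1 y=0 p=0 q=1 clk=1 n1=1 u=0 n0=0 x=0 v=0 z=1
t1.Δ1 r=1 y=0 p=0 q=1 clk=0 n1=1 u=0 n0=0 x=0 v=0 z=1
t2.Δ0 r=1 y=0 p=0 q=1 clk=0 n1=1 u=0 n0=0 x=0 v=0 z=1
t2.Δ1 r=1 y=0 p=0 q=1 clk=1 n1=1 u=0 n0=0 x=0 v=0 z=1
t2.Δ2 r=1 y=0 p=0 q=0 clk=1 n1=1 u=0 n0=0 x=0 v=0 z=1
t3.Δ0 r=1 y=0 p=0 q=0 clk=1 n1=1 u=0 n0=0 x=0 v=0 z=1
t3.Δ1 r=1 y=0 p=0 q=0 clk=0 n1=1 u=0 n0=0 x=0 v=0 z=1
t4.Δ0 r=1 y=0 p=0 q=0 clk=0 n1=1 u=0 n0=0 x=0 v=0 z=1
t4.Δ1 r=1 y=0 p=0 q=0 clk=1 n1=1 u=0 n0=0 x=0 v=0 z=1

2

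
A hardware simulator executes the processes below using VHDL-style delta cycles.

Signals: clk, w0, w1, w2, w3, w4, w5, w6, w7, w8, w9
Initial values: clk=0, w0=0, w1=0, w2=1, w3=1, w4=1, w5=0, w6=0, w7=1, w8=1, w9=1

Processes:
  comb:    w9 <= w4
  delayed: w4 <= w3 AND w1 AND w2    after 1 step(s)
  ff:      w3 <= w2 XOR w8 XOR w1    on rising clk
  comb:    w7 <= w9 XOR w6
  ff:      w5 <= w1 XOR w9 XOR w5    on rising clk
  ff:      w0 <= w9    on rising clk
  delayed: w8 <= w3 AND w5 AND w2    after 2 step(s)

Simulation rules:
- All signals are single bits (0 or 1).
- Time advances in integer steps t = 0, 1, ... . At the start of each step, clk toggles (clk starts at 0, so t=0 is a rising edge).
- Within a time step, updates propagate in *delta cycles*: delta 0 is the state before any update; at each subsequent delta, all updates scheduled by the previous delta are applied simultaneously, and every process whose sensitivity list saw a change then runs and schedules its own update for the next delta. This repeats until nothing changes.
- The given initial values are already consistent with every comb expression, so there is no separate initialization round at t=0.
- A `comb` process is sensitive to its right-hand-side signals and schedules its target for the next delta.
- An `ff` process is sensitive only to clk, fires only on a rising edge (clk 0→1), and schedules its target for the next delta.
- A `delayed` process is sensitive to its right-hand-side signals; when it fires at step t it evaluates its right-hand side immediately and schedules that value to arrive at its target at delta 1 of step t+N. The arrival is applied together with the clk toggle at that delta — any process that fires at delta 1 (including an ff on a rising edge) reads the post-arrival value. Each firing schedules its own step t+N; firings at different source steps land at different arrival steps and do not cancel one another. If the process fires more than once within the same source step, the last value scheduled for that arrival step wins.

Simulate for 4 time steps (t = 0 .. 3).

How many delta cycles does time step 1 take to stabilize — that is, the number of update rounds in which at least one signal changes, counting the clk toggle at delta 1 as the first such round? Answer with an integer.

3

t0.Δ0 w6=0 clk=0 w4=1 w0=0 w3=1 w5=0 w8=1 w7=1 w1=0 w2=1 w9=1
t0.Δ1 w6=0 clk=1 w4=1 w0=0 w3=1 w5=0 w8=1 w7=1 w1=0 w2=1 w9=1
t0.Δ2 w6=0 clk=1 w4=1 w0=1 w3=0 w5=1 w8=1 w7=1 w1=0 w2=1 w9=1
t1.Δ0 w6=0 clk=1 w4=1 w0=1 w3=0 w5=1 w8=1 w7=1 w1=0 w2=1 w9=1
t1.Δ1 w6=0 clk=0 w4=0 w0=1 w3=0 w5=1 w8=1 w7=1 w1=0 w2=1 w9=1
t1.Δ2 w6=0 clk=0 w4=0 w0=1 w3=0 w5=1 w8=1 w7=1 w1=0 w2=1 w9=0
t1.Δ3 w6=0 clk=0 w4=0 w0=1 w3=0 w5=1 w8=1 w7=0 w1=0 w2=1 w9=0
t2.Δ0 w6=0 clk=0 w4=0 w0=1 w3=0 w5=1 w8=1 w7=0 w1=0 w2=1 w9=0
t2.Δ1 w6=0 clk=1 w4=0 w0=1 w3=0 w5=1 w8=0 w7=0 w1=0 w2=1 w9=0
t2.Δ2 w6=0 clk=1 w4=0 w0=0 w3=1 w5=1 w8=0 w7=0 w1=0 w2=1 w9=0
t3.Δ0 w6=0 clk=1 w4=0 w0=0 w3=1 w5=1 w8=0 w7=0 w1=0 w2=1 w9=0
t3.Δ1 w6=0 clk=0 w4=0 w0=0 w3=1 w5=1 w8=0 w7=0 w1=0 w2=1 w9=0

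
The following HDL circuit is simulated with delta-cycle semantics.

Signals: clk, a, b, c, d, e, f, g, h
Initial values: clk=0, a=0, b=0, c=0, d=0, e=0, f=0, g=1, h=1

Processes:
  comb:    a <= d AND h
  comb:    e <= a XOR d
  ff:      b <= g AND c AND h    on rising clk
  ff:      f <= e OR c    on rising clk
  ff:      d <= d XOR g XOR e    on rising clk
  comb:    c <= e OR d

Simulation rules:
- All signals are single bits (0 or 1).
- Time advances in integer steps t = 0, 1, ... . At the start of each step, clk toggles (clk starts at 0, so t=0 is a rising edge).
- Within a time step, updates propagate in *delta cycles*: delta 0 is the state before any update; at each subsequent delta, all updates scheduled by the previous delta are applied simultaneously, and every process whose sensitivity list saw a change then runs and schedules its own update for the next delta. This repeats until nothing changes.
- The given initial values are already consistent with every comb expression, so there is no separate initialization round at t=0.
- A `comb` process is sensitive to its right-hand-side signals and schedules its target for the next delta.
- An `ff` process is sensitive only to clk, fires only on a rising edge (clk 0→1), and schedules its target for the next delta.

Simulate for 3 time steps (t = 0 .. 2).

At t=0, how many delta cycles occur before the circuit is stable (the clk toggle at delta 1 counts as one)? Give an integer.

4

t0.Δ0 h=1 clk=0 e=0 b=0 d=0 g=1 c=0 a=0 f=0
t0.Δ1 h=1 clk=1 e=0 b=0 d=0 g=1 c=0 a=0 f=0
t0.Δ2 h=1 clk=1 e=0 b=0 d=1 g=1 c=0 a=0 f=0
t0.Δ3 h=1 clk=1 e=1 b=0 d=1 g=1 c=1 a=1 f=0
t0.Δ4 h=1 clk=1 e=0 b=0 d=1 g=1 c=1 a=1 f=0
t1.Δ0 h=1 clk=1 e=0 b=0 d=1 g=1 c=1 a=1 f=0
t1.Δ1 h=1 clk=0 e=0 b=0 d=1 g=1 c=1 a=1 f=0
t2.Δ0 h=1 clk=0 e=0 b=0 d=1 g=1 c=1 a=1 f=0
t2.Δ1 h=1 clk=1 e=0 b=0 d=1 g=1 c=1 a=1 f=0
t2.Δ2 h=1 clk=1 e=0 b=1 d=0 g=1 c=1 a=1 f=1
t2.Δ3 h=1 clk=1 e=1 b=1 d=0 g=1 c=0 a=0 f=1
t2.Δ4 h=1 clk=1 e=0 b=1 d=0 g=1 c=1 a=0 f=1
t2.Δ5 h=1 clk=1 e=0 b=1 d=0 g=1 c=0 a=0 f=1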